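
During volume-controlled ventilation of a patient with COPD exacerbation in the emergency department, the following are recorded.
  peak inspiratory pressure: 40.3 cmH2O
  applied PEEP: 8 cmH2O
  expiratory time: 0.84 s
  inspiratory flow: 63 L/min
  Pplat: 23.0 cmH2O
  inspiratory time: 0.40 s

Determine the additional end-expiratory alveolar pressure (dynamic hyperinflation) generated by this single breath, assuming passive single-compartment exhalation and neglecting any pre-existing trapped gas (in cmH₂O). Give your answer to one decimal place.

2.4

Flow: 63 L/min ÷ 60 = 1.05 L/s.
Vt = flow × Ti = 1.05 L/s × 0.40 s × 1000 mL/L = 420.0 mL.
R = (PIP − Pplat)/V̇ = (40.3 − 23.0) / 1.05 = 17.3/1.05 = 16.476 cmH2O·s/L.
C = Vt/(Pplat − PEEP) = 420.0 / (23.0 − 8) = 420.0/15.0 = 28.0 mL/cmH2O.
τ = R × C = 16.476 × 0.028 L/cmH2O = 0.4613 s.
Fraction remaining = e^(−Te/τ) = e^(−0.84/0.4613) = 0.1619; trapped volume = 420.0 × 0.1619 = 67.998 mL.
Additional alveolar pressure from trapping ≈ V_trapped / C = 67.998 / 28.0 = 2.429 cmH2O.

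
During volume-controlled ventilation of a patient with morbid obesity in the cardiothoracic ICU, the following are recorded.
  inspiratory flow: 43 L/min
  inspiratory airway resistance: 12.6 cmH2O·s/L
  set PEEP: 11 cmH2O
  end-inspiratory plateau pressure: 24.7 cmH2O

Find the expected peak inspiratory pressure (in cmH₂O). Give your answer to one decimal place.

33.7

Flow: 43 L/min ÷ 60 = 0.7167 L/s.
PIP = Pplat + Raw × flow = 24.7 + 12.6 × 0.7167 = 24.7 + 9.03 = 33.73 cmH2O.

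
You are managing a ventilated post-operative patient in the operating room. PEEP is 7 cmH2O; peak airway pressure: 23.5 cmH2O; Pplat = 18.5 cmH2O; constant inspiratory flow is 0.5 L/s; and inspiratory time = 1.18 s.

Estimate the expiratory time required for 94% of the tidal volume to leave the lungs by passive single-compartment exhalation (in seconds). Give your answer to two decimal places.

Vt = flow × Ti = 0.5 L/s × 1.18 s × 1000 mL/L = 590.0 mL.
R = (PIP − Pplat)/V̇ = (23.5 − 18.5) / 0.5 = 5.0/0.5 = 10.0 cmH2O·s/L.
C = Vt/(Pplat − PEEP) = 590.0 / (18.5 − 7) = 590.0/11.5 = 51.304 mL/cmH2O.
τ = R × C = 10.0 × 0.0513 L/cmH2O = 0.513 s.
t = −τ·ln(1 − 0.94) = −0.513·ln(0.06) = 1.443 s.

1.44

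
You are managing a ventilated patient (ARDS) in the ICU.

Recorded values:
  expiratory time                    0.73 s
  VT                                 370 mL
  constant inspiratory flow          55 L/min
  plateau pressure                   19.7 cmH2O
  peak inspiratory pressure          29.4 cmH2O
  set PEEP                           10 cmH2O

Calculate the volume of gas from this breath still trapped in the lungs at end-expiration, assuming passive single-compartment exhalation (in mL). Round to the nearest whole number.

61

Flow: 55 L/min ÷ 60 = 0.9167 L/s.
R = (PIP − Pplat)/V̇ = (29.4 − 19.7) / 0.9167 = 9.7/0.9167 = 10.581 cmH2O·s/L.
C = Vt/(Pplat − PEEP) = 370.0 / (19.7 − 10) = 370.0/9.7 = 38.144 mL/cmH2O.
τ = R × C = 10.581 × 0.03814 L/cmH2O = 0.4036 s.
Fraction remaining = e^(−Te/τ) = e^(−0.73/0.4036) = 0.1639.
Trapped volume = 370.0 × 0.1639 = 60.643 mL.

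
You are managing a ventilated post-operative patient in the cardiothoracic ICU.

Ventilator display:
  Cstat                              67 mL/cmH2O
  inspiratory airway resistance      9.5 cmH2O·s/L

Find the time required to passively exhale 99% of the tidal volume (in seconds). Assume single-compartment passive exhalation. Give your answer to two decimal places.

2.93

τ = R × C = 9.5 × 67 mL/cmH2O = 9.5 × 0.067 L/cmH2O = 0.6365 s.
Exhaled fraction f = 1 − e^(−t/τ) → t = −τ·ln(1 − f) = −0.6365·ln(0.01) = 2.931 s.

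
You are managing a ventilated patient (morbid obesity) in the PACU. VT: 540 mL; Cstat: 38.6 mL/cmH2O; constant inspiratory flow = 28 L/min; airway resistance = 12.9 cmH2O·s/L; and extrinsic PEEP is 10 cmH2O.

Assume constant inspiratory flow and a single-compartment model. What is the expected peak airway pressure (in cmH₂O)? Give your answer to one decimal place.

30.0

Flow: 28 L/min ÷ 60 = 0.4667 L/s.
Equation of motion (constant flow): PIP = Vt/C + R·V̇ + PEEP.
PIP = 540/38.6 + 12.9×0.4667 + 10 = 13.99 + 6.02 + 10 = 30.01 cmH2O.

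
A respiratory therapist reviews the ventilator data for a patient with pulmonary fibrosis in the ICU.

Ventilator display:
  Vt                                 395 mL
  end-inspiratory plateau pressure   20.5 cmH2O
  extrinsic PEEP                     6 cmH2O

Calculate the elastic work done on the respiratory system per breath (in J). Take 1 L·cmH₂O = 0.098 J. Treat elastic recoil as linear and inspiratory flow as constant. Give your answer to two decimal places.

Elastic work ≈ ½ × (Pplat − PEEP) × Vt = 0.5 × (20.5 − 6) × 0.395 L = 0.5 × 14.5 × 0.395 = 2.864 L·cmH2O.
× 0.098 J/(L·cmH2O) → 0.2807 J.

0.28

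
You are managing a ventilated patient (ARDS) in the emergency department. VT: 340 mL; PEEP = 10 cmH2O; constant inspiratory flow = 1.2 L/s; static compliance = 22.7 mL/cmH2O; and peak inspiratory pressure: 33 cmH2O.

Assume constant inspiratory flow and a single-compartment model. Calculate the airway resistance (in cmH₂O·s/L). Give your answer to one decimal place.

6.7

Equation of motion (constant flow): PIP = Vt/C + R·V̇ + PEEP.
R·V̇ = PIP − Vt/C − PEEP = 33 − 340/22.7 − 10 = 33 − 14.978 − 10 = 8.022 cmH2O.
R = 8.022 / 1.2 = 6.685 cmH2O·s/L.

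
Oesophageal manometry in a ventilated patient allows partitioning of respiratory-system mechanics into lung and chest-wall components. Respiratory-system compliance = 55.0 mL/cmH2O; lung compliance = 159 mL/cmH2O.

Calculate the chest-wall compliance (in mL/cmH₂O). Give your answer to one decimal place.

84.1

1/Ccw = 1/Crs − 1/CL.
1/Ccw = 1/55.0 − 1/159 = 0.01189.
Ccw = 84.104 mL/cmH2O.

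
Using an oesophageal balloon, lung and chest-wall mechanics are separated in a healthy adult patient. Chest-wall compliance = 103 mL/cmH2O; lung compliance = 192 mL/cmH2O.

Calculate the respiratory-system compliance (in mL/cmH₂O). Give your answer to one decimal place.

Lung and chest wall are elastances in series: 1/Crs = 1/CL + 1/Ccw.
1/Crs = 1/192 + 1/103 = 0.01492.
Crs = 67.024 mL/cmH2O.

67.0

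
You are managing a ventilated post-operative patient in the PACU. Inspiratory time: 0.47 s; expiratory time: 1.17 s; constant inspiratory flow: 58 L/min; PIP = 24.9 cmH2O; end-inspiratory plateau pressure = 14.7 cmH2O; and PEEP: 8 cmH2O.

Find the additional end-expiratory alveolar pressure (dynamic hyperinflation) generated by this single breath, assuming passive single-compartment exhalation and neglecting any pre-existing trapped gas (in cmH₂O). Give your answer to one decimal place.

Flow: 58 L/min ÷ 60 = 0.9667 L/s.
Vt = flow × Ti = 0.9667 L/s × 0.47 s × 1000 mL/L = 454.35 mL.
R = (PIP − Pplat)/V̇ = (24.9 − 14.7) / 0.9667 = 10.2/0.9667 = 10.551 cmH2O·s/L.
C = Vt/(Pplat − PEEP) = 454.35 / (14.7 − 8) = 454.35/6.7 = 67.813 mL/cmH2O.
τ = R × C = 10.551 × 0.06781 L/cmH2O = 0.7155 s.
Fraction remaining = e^(−Te/τ) = e^(−1.17/0.7155) = 0.1949; trapped volume = 454.35 × 0.1949 = 88.553 mL.
Additional alveolar pressure from trapping ≈ V_trapped / C = 88.553 / 67.813 = 1.306 cmH2O.

1.3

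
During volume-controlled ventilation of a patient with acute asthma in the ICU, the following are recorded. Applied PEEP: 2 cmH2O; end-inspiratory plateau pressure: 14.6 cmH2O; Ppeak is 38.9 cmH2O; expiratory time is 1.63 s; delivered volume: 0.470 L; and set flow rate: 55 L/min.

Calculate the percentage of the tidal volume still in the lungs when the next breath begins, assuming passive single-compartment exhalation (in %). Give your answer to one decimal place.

19.2

Flow: 55 L/min ÷ 60 = 0.9167 L/s.
R = (PIP − Pplat)/V̇ = (38.9 − 14.6) / 0.9167 = 24.3/0.9167 = 26.508 cmH2O·s/L.
C = Vt/(Pplat − PEEP) = 470.0 / (14.6 − 2) = 470.0/12.6 = 37.302 mL/cmH2O.
τ = R × C = 26.508 × 0.0373 L/cmH2O = 0.9887 s.
Fraction remaining at end-expiration = e^(−Te/τ) = e^(−1.63/0.9887) = 0.1923 → 19.23%.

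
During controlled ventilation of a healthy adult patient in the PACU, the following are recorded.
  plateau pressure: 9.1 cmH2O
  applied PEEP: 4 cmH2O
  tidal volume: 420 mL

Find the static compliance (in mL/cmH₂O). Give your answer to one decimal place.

82.4

Cstat = Vt / (Pplat − PEEP) = 420 / (9.1 − 4) = 420 / 5.1 = 82.353 mL/cmH2O.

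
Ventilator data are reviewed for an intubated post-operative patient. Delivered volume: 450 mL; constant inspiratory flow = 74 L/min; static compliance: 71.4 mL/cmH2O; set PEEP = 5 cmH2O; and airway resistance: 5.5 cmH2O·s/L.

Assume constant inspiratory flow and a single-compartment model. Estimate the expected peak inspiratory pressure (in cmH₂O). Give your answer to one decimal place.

18.1

Flow: 74 L/min ÷ 60 = 1.2333 L/s.
Equation of motion (constant flow): PIP = Vt/C + R·V̇ + PEEP.
PIP = 450/71.4 + 5.5×1.2333 + 5 = 6.303 + 6.783 + 5 = 18.086 cmH2O.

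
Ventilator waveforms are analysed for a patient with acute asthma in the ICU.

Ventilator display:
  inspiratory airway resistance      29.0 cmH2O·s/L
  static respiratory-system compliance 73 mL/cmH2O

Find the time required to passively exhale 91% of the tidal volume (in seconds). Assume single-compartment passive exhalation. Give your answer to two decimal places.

5.10

τ = R × C = 29.0 × 73 mL/cmH2O = 29.0 × 0.073 L/cmH2O = 2.117 s.
Exhaled fraction f = 1 − e^(−t/τ) → t = −τ·ln(1 − f) = −2.117·ln(0.09) = 5.098 s.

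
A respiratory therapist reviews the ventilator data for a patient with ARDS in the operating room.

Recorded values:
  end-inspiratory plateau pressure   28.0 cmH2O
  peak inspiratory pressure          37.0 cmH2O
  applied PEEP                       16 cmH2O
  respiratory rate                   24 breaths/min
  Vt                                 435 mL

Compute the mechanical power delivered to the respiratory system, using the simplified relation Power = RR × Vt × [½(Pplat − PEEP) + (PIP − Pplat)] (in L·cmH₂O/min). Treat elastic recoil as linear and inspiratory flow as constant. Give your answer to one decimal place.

Per-breath work = Vt × [½(Pplat−PEEP) + (PIP−Pplat)] = 0.435 × [0.5×12.0 + 9.0] = 0.435 × 15.0 = 6.525 L·cmH2O.
Power = 24 × 6.525 = 156.6 L·cmH2O/min.

156.6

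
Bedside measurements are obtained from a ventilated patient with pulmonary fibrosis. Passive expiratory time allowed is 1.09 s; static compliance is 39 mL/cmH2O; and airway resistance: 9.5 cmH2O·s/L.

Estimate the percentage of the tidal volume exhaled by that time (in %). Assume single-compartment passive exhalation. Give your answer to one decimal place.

94.7

τ = R × C = 9.5 × 39 mL/cmH2O = 9.5 × 0.039 L/cmH2O = 0.3705 s.
Passive exhalation: V(t)/V₀ = e^(−t/τ) = e^(−1.09/0.3705) = 0.05276.
Fraction exhaled = 1 − 0.05276 = 0.9472 → 94.72%.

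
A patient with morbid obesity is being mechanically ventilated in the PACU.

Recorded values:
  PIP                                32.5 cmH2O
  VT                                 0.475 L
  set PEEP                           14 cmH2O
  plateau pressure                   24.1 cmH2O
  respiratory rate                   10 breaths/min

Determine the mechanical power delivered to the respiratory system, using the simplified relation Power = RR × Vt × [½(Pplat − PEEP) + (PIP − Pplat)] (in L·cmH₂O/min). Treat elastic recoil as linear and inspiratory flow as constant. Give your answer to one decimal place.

Per-breath work = Vt × [½(Pplat−PEEP) + (PIP−Pplat)] = 0.475 × [0.5×10.1 + 8.4] = 0.475 × 13.45 = 6.389 L·cmH2O.
Power = 10 × 6.389 = 63.89 L·cmH2O/min.

63.9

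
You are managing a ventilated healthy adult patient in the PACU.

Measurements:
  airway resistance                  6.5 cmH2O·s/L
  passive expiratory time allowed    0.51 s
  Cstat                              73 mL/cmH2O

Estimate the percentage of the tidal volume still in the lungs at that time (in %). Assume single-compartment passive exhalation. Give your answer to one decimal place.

τ = R × C = 6.5 × 73 mL/cmH2O = 6.5 × 0.073 L/cmH2O = 0.4745 s.
Passive exhalation: V(t)/V₀ = e^(−t/τ) = e^(−0.51/0.4745) = 0.3414.
Fraction remaining = 0.3414 → 34.14%.

34.1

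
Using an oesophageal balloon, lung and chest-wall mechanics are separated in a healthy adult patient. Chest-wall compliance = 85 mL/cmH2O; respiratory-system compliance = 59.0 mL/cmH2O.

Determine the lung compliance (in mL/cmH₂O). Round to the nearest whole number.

1/CL = 1/Crs − 1/Ccw.
1/CL = 1/59.0 − 1/85 = 0.005184.
CL = 192.9 mL/cmH2O.

193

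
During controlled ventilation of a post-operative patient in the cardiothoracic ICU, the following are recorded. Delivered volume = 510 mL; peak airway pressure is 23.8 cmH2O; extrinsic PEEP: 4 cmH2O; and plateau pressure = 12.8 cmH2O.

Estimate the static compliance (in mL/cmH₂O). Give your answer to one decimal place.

58.0

Cstat = Vt / (Pplat − PEEP) = 510 / (12.8 − 4) = 510 / 8.8 = 57.955 mL/cmH2O.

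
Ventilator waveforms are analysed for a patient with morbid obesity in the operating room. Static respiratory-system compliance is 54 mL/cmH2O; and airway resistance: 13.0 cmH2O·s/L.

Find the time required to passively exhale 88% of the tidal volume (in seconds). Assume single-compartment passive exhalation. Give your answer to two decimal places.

τ = R × C = 13.0 × 54 mL/cmH2O = 13.0 × 0.054 L/cmH2O = 0.702 s.
Exhaled fraction f = 1 − e^(−t/τ) → t = −τ·ln(1 − f) = −0.702·ln(0.12) = 1.488 s.

1.49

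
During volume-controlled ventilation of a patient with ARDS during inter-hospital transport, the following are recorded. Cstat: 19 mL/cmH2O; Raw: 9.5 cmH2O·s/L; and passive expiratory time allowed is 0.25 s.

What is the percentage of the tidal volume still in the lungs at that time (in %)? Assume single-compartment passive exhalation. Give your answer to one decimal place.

25.0

τ = R × C = 9.5 × 19 mL/cmH2O = 9.5 × 0.019 L/cmH2O = 0.1805 s.
Passive exhalation: V(t)/V₀ = e^(−t/τ) = e^(−0.25/0.1805) = 0.2503.
Fraction remaining = 0.2503 → 25.03%.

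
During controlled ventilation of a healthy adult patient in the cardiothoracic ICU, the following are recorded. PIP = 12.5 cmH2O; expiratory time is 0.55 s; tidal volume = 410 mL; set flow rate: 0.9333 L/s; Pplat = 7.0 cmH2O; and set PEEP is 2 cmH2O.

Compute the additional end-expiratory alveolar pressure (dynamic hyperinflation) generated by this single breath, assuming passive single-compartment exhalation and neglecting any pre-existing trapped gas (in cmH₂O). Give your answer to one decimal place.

R = (PIP − Pplat)/V̇ = (12.5 − 7.0) / 0.9333 = 5.5/0.9333 = 5.893 cmH2O·s/L.
C = Vt/(Pplat − PEEP) = 410.0 / (7.0 − 2) = 410.0/5.0 = 82.0 mL/cmH2O.
τ = R × C = 5.893 × 0.082 L/cmH2O = 0.4832 s.
Fraction remaining = e^(−Te/τ) = e^(−0.55/0.4832) = 0.3204; trapped volume = 410.0 × 0.3204 = 131.36 mL.
Additional alveolar pressure from trapping ≈ V_trapped / C = 131.36 / 82.0 = 1.602 cmH2O.

1.6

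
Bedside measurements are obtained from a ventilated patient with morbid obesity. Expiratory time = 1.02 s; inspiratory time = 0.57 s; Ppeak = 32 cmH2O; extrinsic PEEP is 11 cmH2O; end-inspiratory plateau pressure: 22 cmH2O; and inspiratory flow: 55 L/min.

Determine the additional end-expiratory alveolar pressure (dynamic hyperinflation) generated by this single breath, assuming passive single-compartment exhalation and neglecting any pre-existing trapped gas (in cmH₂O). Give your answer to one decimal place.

Flow: 55 L/min ÷ 60 = 0.9167 L/s.
Vt = flow × Ti = 0.9167 L/s × 0.57 s × 1000 mL/L = 522.52 mL.
R = (PIP − Pplat)/V̇ = (32 − 22) / 0.9167 = 10.0/0.9167 = 10.909 cmH2O·s/L.
C = Vt/(Pplat − PEEP) = 522.52 / (22 − 11) = 522.52/11.0 = 47.502 mL/cmH2O.
τ = R × C = 10.909 × 0.0475 L/cmH2O = 0.5182 s.
Fraction remaining = e^(−Te/τ) = e^(−1.02/0.5182) = 0.1397; trapped volume = 522.52 × 0.1397 = 72.996 mL.
Additional alveolar pressure from trapping ≈ V_trapped / C = 72.996 / 47.502 = 1.537 cmH2O.

1.5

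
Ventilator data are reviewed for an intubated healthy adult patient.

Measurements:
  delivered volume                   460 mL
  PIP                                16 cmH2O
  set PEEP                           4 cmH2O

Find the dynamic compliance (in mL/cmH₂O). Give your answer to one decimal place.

38.3

Dynamic compliance = Vt / (PIP − PEEP) = 460 / (16 − 4) = 460 / 12.0 = 38.333 mL/cmH2O.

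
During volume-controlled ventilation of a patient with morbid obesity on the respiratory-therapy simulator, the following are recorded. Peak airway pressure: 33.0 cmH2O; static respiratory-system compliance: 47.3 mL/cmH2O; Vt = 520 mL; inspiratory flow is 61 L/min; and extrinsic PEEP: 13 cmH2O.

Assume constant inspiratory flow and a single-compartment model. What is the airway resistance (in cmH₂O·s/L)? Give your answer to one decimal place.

8.9

Flow: 61 L/min ÷ 60 = 1.0167 L/s.
Equation of motion (constant flow): PIP = Vt/C + R·V̇ + PEEP.
R·V̇ = PIP − Vt/C − PEEP = 33.0 − 520/47.3 − 13 = 33.0 − 10.994 − 13 = 9.006 cmH2O.
R = 9.006 / 1.0167 = 8.858 cmH2O·s/L.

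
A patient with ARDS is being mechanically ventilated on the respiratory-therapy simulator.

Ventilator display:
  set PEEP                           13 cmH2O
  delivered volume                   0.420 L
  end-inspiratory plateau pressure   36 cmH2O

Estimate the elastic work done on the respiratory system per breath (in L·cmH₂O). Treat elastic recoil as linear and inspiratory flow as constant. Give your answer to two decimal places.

4.83

Elastic work ≈ ½ × (Pplat − PEEP) × Vt = 0.5 × (36 − 13) × 0.420 L = 0.5 × 23.0 × 0.420 = 4.83 L·cmH2O.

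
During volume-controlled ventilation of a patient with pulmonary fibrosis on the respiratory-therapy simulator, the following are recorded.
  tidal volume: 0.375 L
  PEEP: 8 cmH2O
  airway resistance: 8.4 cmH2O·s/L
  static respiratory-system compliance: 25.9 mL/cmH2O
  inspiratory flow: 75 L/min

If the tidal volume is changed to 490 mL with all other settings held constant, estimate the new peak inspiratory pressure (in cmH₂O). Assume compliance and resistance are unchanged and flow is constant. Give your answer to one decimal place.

Flow: 75 L/min ÷ 60 = 1.25 L/s.
PIP = Vt/C + R·V̇ + PEEP (constant-flow equation of motion).
Only the elastic term changes: ΔPIP = ΔVt / C = (490 − 375) / 25.9 = 4.44 cmH2O.
Original PIP = 375/25.9 + 8.4×1.25 + 8 = 32.979 cmH2O; new PIP = 32.979 + (4.44) = 37.419 cmH2O.

37.4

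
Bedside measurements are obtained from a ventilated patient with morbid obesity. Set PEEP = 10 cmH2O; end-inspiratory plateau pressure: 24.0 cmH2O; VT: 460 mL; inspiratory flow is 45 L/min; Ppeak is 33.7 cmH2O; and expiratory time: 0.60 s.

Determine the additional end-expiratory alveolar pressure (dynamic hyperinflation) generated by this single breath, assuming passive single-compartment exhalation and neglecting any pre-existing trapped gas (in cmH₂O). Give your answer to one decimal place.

Flow: 45 L/min ÷ 60 = 0.75 L/s.
R = (PIP − Pplat)/V̇ = (33.7 − 24.0) / 0.75 = 9.7/0.75 = 12.933 cmH2O·s/L.
C = Vt/(Pplat − PEEP) = 460.0 / (24.0 − 10) = 460.0/14.0 = 32.857 mL/cmH2O.
τ = R × C = 12.933 × 0.03286 L/cmH2O = 0.425 s.
Fraction remaining = e^(−Te/τ) = e^(−0.60/0.425) = 0.2437; trapped volume = 460.0 × 0.2437 = 112.1 mL.
Additional alveolar pressure from trapping ≈ V_trapped / C = 112.1 / 32.857 = 3.412 cmH2O.

3.4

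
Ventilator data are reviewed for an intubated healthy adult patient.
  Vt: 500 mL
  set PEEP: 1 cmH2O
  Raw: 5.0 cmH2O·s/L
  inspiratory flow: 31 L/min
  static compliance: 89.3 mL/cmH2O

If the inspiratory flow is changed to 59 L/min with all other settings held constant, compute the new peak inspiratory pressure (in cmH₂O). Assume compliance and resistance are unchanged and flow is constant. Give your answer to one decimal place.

11.5

Flow: 31 L/min ÷ 60 = 0.5167 L/s.
New flow: 59 L/min ÷ 60 = 0.9833 L/s.
PIP = Vt/C + R·V̇ + PEEP (constant-flow equation of motion).
Only the resistive term changes: ΔPIP = R × ΔV̇ = 5.0 × (0.9833 − 0.5167) = 5.0 × 0.4666 = 2.333 cmH2O.
Original PIP = 500/89.3 + 5.0×0.5167 + 1 = 9.183 cmH2O; new PIP = 9.183 + (2.333) = 11.516 cmH2O.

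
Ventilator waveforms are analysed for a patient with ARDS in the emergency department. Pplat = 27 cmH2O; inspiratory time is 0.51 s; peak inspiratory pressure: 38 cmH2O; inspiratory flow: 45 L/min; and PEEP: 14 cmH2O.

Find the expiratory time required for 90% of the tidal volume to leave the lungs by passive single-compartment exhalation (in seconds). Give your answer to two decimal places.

Flow: 45 L/min ÷ 60 = 0.75 L/s.
Vt = flow × Ti = 0.75 L/s × 0.51 s × 1000 mL/L = 382.5 mL.
R = (PIP − Pplat)/V̇ = (38 − 27) / 0.75 = 11.0/0.75 = 14.667 cmH2O·s/L.
C = Vt/(Pplat − PEEP) = 382.5 / (27 − 14) = 382.5/13.0 = 29.423 mL/cmH2O.
τ = R × C = 14.667 × 0.02942 L/cmH2O = 0.4315 s.
t = −τ·ln(1 − 0.90) = −0.4315·ln(0.1) = 0.9936 s.

0.99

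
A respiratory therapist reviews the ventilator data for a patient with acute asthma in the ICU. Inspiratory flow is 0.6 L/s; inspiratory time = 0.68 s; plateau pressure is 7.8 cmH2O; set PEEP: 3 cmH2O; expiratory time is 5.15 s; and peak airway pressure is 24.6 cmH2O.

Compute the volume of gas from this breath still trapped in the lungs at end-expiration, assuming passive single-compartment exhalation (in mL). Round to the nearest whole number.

Vt = flow × Ti = 0.6 L/s × 0.68 s × 1000 mL/L = 408.0 mL.
R = (PIP − Pplat)/V̇ = (24.6 − 7.8) / 0.6 = 16.8/0.6 = 28.0 cmH2O·s/L.
C = Vt/(Pplat − PEEP) = 408.0 / (7.8 − 3) = 408.0/4.8 = 85.0 mL/cmH2O.
τ = R × C = 28.0 × 0.085 L/cmH2O = 2.38 s.
Fraction remaining = e^(−Te/τ) = e^(−5.15/2.38) = 0.1149.
Trapped volume = 408.0 × 0.1149 = 46.879 mL.

47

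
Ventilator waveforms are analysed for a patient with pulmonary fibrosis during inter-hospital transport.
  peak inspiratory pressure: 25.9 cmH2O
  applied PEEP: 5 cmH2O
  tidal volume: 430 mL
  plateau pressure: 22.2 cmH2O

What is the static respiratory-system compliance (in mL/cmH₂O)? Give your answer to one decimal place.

Cstat = Vt / (Pplat − PEEP) = 430 / (22.2 − 5) = 430 / 17.2 = 25.0 mL/cmH2O.

25.0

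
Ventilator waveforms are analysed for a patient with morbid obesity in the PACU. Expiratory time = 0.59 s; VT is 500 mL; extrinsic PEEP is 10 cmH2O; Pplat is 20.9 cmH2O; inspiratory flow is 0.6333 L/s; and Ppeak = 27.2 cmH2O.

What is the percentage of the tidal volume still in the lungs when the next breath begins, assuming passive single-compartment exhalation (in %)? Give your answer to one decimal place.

27.4

R = (PIP − Pplat)/V̇ = (27.2 − 20.9) / 0.6333 = 6.3/0.6333 = 9.948 cmH2O·s/L.
C = Vt/(Pplat − PEEP) = 500.0 / (20.9 − 10) = 500.0/10.9 = 45.872 mL/cmH2O.
τ = R × C = 9.948 × 0.04587 L/cmH2O = 0.4563 s.
Fraction remaining at end-expiration = e^(−Te/τ) = e^(−0.59/0.4563) = 0.2744 → 27.44%.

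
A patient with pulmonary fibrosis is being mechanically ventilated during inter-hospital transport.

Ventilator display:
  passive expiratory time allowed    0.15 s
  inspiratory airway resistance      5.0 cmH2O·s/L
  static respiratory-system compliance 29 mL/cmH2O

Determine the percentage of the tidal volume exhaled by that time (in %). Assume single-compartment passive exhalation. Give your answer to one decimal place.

τ = R × C = 5.0 × 29 mL/cmH2O = 5.0 × 0.029 L/cmH2O = 0.145 s.
Passive exhalation: V(t)/V₀ = e^(−t/τ) = e^(−0.15/0.145) = 0.3554.
Fraction exhaled = 1 − 0.3554 = 0.6446 → 64.46%.

64.5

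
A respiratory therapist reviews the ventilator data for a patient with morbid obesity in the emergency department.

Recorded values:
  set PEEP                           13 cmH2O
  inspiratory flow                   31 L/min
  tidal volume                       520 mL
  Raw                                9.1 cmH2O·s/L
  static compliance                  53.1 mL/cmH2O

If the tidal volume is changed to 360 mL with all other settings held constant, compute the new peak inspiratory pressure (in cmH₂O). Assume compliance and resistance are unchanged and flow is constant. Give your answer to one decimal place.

24.5

Flow: 31 L/min ÷ 60 = 0.5167 L/s.
PIP = Vt/C + R·V̇ + PEEP (constant-flow equation of motion).
Only the elastic term changes: ΔPIP = ΔVt / C = (360 − 520) / 53.1 = -3.013 cmH2O.
Original PIP = 520/53.1 + 9.1×0.5167 + 13 = 27.495 cmH2O; new PIP = 27.495 + (-3.013) = 24.482 cmH2O.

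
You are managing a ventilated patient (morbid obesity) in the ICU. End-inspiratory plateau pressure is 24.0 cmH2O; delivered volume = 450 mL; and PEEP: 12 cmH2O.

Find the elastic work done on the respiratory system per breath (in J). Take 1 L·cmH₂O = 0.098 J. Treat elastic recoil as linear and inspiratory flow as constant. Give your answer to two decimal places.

0.26

Elastic work ≈ ½ × (Pplat − PEEP) × Vt = 0.5 × (24.0 − 12) × 0.450 L = 0.5 × 12.0 × 0.450 = 2.7 L·cmH2O.
× 0.098 J/(L·cmH2O) → 0.2646 J.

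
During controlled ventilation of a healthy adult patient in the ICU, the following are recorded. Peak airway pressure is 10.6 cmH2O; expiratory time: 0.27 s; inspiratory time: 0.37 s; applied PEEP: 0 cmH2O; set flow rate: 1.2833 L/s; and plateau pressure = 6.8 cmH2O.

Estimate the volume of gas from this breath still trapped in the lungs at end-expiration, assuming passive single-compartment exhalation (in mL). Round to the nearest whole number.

Vt = flow × Ti = 1.2833 L/s × 0.37 s × 1000 mL/L = 474.82 mL.
R = (PIP − Pplat)/V̇ = (10.6 − 6.8) / 1.2833 = 3.8/1.2833 = 2.961 cmH2O·s/L.
C = Vt/(Pplat − PEEP) = 474.82 / (6.8 − 0) = 474.82/6.8 = 69.826 mL/cmH2O.
τ = R × C = 2.961 × 0.06983 L/cmH2O = 0.2068 s.
Fraction remaining = e^(−Te/τ) = e^(−0.27/0.2068) = 0.271.
Trapped volume = 474.82 × 0.271 = 128.68 mL.

129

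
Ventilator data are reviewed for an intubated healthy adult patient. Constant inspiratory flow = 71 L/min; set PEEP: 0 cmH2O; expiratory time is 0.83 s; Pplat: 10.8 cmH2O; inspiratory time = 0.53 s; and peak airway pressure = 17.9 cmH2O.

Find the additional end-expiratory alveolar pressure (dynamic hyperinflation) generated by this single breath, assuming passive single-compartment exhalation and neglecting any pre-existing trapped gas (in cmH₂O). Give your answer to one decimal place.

Flow: 71 L/min ÷ 60 = 1.1833 L/s.
Vt = flow × Ti = 1.1833 L/s × 0.53 s × 1000 mL/L = 627.15 mL.
R = (PIP − Pplat)/V̇ = (17.9 − 10.8) / 1.1833 = 7.1/1.1833 = 6.0 cmH2O·s/L.
C = Vt/(Pplat − PEEP) = 627.15 / (10.8 − 0) = 627.15/10.8 = 58.069 mL/cmH2O.
τ = R × C = 6.0 × 0.05807 L/cmH2O = 0.3484 s.
Fraction remaining = e^(−Te/τ) = e^(−0.83/0.3484) = 0.09234; trapped volume = 627.15 × 0.09234 = 57.911 mL.
Additional alveolar pressure from trapping ≈ V_trapped / C = 57.911 / 58.069 = 0.9973 cmH2O.

1.0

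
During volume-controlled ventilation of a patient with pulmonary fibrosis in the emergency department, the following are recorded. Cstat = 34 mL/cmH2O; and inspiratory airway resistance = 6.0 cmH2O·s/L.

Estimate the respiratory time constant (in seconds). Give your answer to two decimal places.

0.20

τ = R × C = 6.0 × 34 mL/cmH2O = 6.0 × 0.034 L/cmH2O = 0.204 s.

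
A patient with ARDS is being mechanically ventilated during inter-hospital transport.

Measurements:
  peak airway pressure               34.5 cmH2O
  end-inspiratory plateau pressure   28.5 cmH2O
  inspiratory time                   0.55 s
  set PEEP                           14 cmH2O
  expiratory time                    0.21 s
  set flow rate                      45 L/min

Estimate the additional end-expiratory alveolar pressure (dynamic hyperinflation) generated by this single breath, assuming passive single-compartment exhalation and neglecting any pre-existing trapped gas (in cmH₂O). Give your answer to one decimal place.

5.8

Flow: 45 L/min ÷ 60 = 0.75 L/s.
Vt = flow × Ti = 0.75 L/s × 0.55 s × 1000 mL/L = 412.5 mL.
R = (PIP − Pplat)/V̇ = (34.5 − 28.5) / 0.75 = 6.0/0.75 = 8.0 cmH2O·s/L.
C = Vt/(Pplat − PEEP) = 412.5 / (28.5 − 14) = 412.5/14.5 = 28.448 mL/cmH2O.
τ = R × C = 8.0 × 0.02845 L/cmH2O = 0.2276 s.
Fraction remaining = e^(−Te/τ) = e^(−0.21/0.2276) = 0.3975; trapped volume = 412.5 × 0.3975 = 163.97 mL.
Additional alveolar pressure from trapping ≈ V_trapped / C = 163.97 / 28.448 = 5.764 cmH2O.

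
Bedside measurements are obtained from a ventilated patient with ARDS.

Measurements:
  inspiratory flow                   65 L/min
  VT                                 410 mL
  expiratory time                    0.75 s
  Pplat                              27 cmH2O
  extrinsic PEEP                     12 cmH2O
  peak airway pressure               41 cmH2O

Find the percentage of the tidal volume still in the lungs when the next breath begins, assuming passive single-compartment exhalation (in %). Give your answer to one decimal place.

Flow: 65 L/min ÷ 60 = 1.0833 L/s.
R = (PIP − Pplat)/V̇ = (41 − 27) / 1.0833 = 14.0/1.0833 = 12.923 cmH2O·s/L.
C = Vt/(Pplat − PEEP) = 410.0 / (27 − 12) = 410.0/15.0 = 27.333 mL/cmH2O.
τ = R × C = 12.923 × 0.02733 L/cmH2O = 0.3532 s.
Fraction remaining at end-expiration = e^(−Te/τ) = e^(−0.75/0.3532) = 0.1196 → 11.96%.

12.0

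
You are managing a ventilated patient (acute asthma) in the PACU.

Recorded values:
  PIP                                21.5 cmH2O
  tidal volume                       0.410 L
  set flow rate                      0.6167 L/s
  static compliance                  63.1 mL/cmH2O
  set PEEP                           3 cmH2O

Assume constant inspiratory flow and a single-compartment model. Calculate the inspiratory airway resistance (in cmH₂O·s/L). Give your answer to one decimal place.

Equation of motion (constant flow): PIP = Vt/C + R·V̇ + PEEP.
R·V̇ = PIP − Vt/C − PEEP = 21.5 − 410/63.1 − 3 = 21.5 − 6.498 − 3 = 12.002 cmH2O.
R = 12.002 / 0.6167 = 19.462 cmH2O·s/L.

19.5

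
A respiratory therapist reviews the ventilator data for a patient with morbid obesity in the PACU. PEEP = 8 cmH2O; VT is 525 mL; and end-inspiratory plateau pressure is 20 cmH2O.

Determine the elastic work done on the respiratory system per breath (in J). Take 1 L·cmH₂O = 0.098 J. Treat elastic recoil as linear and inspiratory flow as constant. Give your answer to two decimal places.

Elastic work ≈ ½ × (Pplat − PEEP) × Vt = 0.5 × (20 − 8) × 0.525 L = 0.5 × 12.0 × 0.525 = 3.15 L·cmH2O.
× 0.098 J/(L·cmH2O) → 0.3087 J.

0.31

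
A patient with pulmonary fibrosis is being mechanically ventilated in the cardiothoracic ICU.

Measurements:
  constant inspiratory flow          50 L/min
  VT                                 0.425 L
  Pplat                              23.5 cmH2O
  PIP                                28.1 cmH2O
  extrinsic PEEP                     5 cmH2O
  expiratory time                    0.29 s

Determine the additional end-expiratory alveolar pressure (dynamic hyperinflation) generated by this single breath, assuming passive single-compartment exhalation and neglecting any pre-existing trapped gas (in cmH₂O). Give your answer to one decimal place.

Flow: 50 L/min ÷ 60 = 0.8333 L/s.
R = (PIP − Pplat)/V̇ = (28.1 − 23.5) / 0.8333 = 4.6/0.8333 = 5.52 cmH2O·s/L.
C = Vt/(Pplat − PEEP) = 425.0 / (23.5 − 5) = 425.0/18.5 = 22.973 mL/cmH2O.
τ = R × C = 5.52 × 0.02297 L/cmH2O = 0.1268 s.
Fraction remaining = e^(−Te/τ) = e^(−0.29/0.1268) = 0.1016; trapped volume = 425.0 × 0.1016 = 43.18 mL.
Additional alveolar pressure from trapping ≈ V_trapped / C = 43.18 / 22.973 = 1.88 cmH2O.

1.9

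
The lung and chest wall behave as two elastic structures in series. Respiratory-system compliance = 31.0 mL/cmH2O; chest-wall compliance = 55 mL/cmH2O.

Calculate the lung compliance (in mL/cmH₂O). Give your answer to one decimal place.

71.0

1/CL = 1/Crs − 1/Ccw.
1/CL = 1/31.0 − 1/55 = 0.01408.
CL = 71.023 mL/cmH2O.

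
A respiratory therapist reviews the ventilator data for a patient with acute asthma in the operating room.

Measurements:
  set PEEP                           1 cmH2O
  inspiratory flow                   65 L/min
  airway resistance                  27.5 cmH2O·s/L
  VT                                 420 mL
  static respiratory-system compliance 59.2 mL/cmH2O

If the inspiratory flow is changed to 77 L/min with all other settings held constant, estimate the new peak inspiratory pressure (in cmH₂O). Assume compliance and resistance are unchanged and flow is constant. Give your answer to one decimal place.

43.4

Flow: 65 L/min ÷ 60 = 1.0833 L/s.
New flow: 77 L/min ÷ 60 = 1.2833 L/s.
PIP = Vt/C + R·V̇ + PEEP (constant-flow equation of motion).
Only the resistive term changes: ΔPIP = R × ΔV̇ = 27.5 × (1.2833 − 1.0833) = 27.5 × 0.2 = 5.5 cmH2O.
Original PIP = 420/59.2 + 27.5×1.0833 + 1 = 37.885 cmH2O; new PIP = 37.885 + (5.5) = 43.385 cmH2O.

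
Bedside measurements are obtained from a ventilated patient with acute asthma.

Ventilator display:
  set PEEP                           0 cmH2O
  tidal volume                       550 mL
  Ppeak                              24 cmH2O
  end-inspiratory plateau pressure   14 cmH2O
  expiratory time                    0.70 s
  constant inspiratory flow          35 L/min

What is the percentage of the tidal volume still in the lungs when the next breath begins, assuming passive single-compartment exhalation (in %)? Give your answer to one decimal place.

Flow: 35 L/min ÷ 60 = 0.5833 L/s.
R = (PIP − Pplat)/V̇ = (24 − 14) / 0.5833 = 10.0/0.5833 = 17.144 cmH2O·s/L.
C = Vt/(Pplat − PEEP) = 550.0 / (14 − 0) = 550.0/14.0 = 39.286 mL/cmH2O.
τ = R × C = 17.144 × 0.03929 L/cmH2O = 0.6736 s.
Fraction remaining at end-expiration = e^(−Te/τ) = e^(−0.70/0.6736) = 0.3537 → 35.37%.

35.4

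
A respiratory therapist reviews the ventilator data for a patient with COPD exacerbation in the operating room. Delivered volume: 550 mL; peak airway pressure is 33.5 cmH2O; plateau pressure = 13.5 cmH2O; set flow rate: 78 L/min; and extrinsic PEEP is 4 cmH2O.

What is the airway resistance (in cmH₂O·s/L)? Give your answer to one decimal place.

15.4

Flow: 78 L/min ÷ 60 = 1.3 L/s.
Raw = (PIP − Pplat) / flow = (33.5 − 13.5) / 1.3 = 20.0 / 1.3 = 15.385 cmH2O·s/L.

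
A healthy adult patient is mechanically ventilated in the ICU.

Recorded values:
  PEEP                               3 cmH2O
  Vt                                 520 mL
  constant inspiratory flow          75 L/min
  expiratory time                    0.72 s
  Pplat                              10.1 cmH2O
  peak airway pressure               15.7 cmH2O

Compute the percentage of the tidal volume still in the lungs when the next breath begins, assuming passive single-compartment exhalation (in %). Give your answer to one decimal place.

11.1

Flow: 75 L/min ÷ 60 = 1.25 L/s.
R = (PIP − Pplat)/V̇ = (15.7 − 10.1) / 1.25 = 5.6/1.25 = 4.48 cmH2O·s/L.
C = Vt/(Pplat − PEEP) = 520.0 / (10.1 − 3) = 520.0/7.1 = 73.239 mL/cmH2O.
τ = R × C = 4.48 × 0.07324 L/cmH2O = 0.3281 s.
Fraction remaining at end-expiration = e^(−Te/τ) = e^(−0.72/0.3281) = 0.1114 → 11.14%.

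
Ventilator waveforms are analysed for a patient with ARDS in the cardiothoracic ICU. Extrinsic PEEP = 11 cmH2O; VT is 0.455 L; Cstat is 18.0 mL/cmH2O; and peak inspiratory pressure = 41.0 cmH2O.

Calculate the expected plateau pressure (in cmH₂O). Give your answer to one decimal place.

Pplat = PEEP + Vt / Cstat = 11 + 455 / 18.0 = 11 + 25.278 = 36.278 cmH2O.

36.3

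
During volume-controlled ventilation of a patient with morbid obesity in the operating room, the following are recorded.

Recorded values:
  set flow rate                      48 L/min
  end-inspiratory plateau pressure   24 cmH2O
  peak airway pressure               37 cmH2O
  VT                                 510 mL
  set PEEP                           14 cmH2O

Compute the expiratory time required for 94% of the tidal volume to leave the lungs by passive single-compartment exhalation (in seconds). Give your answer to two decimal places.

2.33

Flow: 48 L/min ÷ 60 = 0.8 L/s.
R = (PIP − Pplat)/V̇ = (37 − 24) / 0.8 = 13.0/0.8 = 16.25 cmH2O·s/L.
C = Vt/(Pplat − PEEP) = 510.0 / (24 − 14) = 510.0/10.0 = 51.0 mL/cmH2O.
τ = R × C = 16.25 × 0.051 L/cmH2O = 0.8288 s.
t = −τ·ln(1 − 0.94) = −0.8288·ln(0.06) = 2.332 s.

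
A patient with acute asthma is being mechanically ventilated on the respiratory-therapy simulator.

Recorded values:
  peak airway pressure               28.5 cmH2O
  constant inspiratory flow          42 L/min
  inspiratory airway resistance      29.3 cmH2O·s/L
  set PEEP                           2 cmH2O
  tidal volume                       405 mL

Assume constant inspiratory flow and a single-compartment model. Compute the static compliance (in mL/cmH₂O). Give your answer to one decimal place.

67.6

Flow: 42 L/min ÷ 60 = 0.7 L/s.
Equation of motion (constant flow): PIP = Vt/C + R·V̇ + PEEP.
Vt/C = PIP − R·V̇ − PEEP = 28.5 − 29.3×0.7 − 2 = 28.5 − 20.51 − 2 = 5.99 cmH2O.
C = Vt / 5.99 = 405 / 5.99 = 67.613 mL/cmH2O.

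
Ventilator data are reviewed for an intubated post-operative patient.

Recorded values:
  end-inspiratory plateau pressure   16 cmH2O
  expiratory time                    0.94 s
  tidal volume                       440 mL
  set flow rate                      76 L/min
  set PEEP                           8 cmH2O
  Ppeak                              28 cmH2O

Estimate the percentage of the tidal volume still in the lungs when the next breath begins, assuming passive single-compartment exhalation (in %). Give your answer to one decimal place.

Flow: 76 L/min ÷ 60 = 1.2667 L/s.
R = (PIP − Pplat)/V̇ = (28 − 16) / 1.2667 = 12.0/1.2667 = 9.473 cmH2O·s/L.
C = Vt/(Pplat − PEEP) = 440.0 / (16 − 8) = 440.0/8.0 = 55.0 mL/cmH2O.
τ = R × C = 9.473 × 0.055 L/cmH2O = 0.521 s.
Fraction remaining at end-expiration = e^(−Te/τ) = e^(−0.94/0.521) = 0.1646 → 16.46%.

16.5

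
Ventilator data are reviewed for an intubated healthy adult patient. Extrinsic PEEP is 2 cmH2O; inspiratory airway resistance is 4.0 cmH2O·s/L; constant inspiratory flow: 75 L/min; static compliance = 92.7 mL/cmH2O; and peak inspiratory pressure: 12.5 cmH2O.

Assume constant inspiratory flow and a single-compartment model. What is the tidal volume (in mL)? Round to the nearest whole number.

Flow: 75 L/min ÷ 60 = 1.25 L/s.
Equation of motion (constant flow): PIP = Vt/C + R·V̇ + PEEP.
Vt/C = PIP − R·V̇ − PEEP = 12.5 − 5.0 − 2 = 5.5 cmH2O.
Vt = C × 5.5 = 92.7 × 5.5 = 509.85 mL.

510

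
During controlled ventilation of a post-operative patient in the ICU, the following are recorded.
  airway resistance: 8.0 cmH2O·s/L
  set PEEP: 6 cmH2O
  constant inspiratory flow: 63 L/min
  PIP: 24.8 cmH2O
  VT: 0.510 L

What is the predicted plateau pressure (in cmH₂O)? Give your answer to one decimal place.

16.4

Flow: 63 L/min ÷ 60 = 1.05 L/s.
Pplat = PIP − Raw × flow = 24.8 − 8.0 × 1.05 = 24.8 − 8.4 = 16.4 cmH2O.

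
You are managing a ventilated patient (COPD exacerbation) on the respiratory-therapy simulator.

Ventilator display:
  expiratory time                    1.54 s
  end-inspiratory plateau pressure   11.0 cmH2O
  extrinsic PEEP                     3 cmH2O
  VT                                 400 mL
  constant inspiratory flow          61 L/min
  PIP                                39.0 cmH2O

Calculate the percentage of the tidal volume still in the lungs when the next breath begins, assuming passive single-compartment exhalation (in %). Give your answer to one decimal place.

Flow: 61 L/min ÷ 60 = 1.0167 L/s.
R = (PIP − Pplat)/V̇ = (39.0 − 11.0) / 1.0167 = 28.0/1.0167 = 27.54 cmH2O·s/L.
C = Vt/(Pplat − PEEP) = 400.0 / (11.0 − 3) = 400.0/8.0 = 50.0 mL/cmH2O.
τ = R × C = 27.54 × 0.05 L/cmH2O = 1.377 s.
Fraction remaining at end-expiration = e^(−Te/τ) = e^(−1.54/1.377) = 0.3268 → 32.68%.

32.7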